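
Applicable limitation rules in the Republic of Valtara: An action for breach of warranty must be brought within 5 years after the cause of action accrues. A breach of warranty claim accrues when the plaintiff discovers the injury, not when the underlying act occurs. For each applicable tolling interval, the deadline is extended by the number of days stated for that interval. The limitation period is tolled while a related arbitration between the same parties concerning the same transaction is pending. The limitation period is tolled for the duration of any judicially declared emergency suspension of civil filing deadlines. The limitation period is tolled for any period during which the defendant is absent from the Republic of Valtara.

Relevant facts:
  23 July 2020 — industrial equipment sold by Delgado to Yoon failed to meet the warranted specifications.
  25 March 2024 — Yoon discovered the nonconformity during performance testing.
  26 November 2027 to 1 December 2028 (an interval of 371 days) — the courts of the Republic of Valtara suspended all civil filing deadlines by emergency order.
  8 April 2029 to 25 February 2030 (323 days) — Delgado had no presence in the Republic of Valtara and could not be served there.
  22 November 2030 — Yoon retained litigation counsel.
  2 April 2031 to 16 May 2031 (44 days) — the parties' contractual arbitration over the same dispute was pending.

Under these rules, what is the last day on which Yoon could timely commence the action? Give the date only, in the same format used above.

Under the discovery rule, the claim accrued on 25 March 2024, when Yoon discovered the injury — not on the 23 July 2020 date of the underlying act.
The untolled deadline — 5 years after 25 March 2024 — is 25 March 2029.
The period was tolled for 371 days by the emergency suspension of filing deadlines (26 November 2027 to 1 December 2028), pushing the deadline to 31 March 2030.
Because the defendant's absence from the jurisdiction ran from 8 April 2029 to 25 February 2030, the deadline is extended by 323 days to 17 February 2031.
The pending related arbitration from 2 April 2031 to 16 May 2031 began after the period had already run on 17 February 2031, so it has no tolling effect.
None of the other events listed affects the running of the period under the stated rules.

17 February 2031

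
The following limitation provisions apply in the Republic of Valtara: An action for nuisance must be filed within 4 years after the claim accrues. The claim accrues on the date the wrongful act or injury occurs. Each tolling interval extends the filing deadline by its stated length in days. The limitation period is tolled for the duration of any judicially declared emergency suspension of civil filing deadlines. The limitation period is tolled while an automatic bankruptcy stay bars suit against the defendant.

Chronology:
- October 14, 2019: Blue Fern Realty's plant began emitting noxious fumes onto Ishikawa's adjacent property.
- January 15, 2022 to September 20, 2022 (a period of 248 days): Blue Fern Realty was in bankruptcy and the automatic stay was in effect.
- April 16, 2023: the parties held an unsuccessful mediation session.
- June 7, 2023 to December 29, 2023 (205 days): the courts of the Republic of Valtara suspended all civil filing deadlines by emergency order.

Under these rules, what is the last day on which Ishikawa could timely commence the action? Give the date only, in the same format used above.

January 9, 2025

The limitation period began to run on October 14, 2019.
4 years from October 14, 2019 is October 14, 2023.
Because the automatic bankruptcy stay ran from January 15, 2022 to September 20, 2022, the deadline is extended by 248 days to June 18, 2024.
The emergency suspension of filing deadlines from June 7, 2023 to December 29, 2023 tolled the period for 205 days, extending the deadline to January 9, 2025.
Nothing else in the chronology tolls or restarts the period.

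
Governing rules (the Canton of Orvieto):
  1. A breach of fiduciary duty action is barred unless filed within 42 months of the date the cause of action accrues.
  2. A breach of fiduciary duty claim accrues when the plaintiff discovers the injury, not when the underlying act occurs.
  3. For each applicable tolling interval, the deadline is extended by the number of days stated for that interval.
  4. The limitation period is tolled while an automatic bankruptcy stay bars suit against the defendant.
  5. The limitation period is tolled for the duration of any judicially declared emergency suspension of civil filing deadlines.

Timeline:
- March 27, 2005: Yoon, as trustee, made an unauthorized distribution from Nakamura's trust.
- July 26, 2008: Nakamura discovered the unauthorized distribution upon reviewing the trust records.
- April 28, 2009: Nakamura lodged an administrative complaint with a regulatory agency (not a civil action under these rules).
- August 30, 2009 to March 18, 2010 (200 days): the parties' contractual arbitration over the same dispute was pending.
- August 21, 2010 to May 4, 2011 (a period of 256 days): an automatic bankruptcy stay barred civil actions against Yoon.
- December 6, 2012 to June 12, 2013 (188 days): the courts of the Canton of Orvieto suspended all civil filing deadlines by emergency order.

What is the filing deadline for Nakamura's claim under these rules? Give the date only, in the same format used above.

Accrual is tied to discovery, so the period began on July 26, 2008 rather than on March 27, 2005 when the act occurred.
The untolled deadline — 42 months after July 26, 2008 — is January 26, 2012.
Because the automatic bankruptcy stay ran from August 21, 2010 to May 4, 2011, the deadline is extended by 256 days to October 8, 2012.
The emergency suspension of filing deadlines from December 6, 2012 to June 12, 2013 began after the period had already run on October 8, 2012, so it has no tolling effect.
No stated provision tolls the period for a pending arbitration, so the interval from August 30, 2009 to March 18, 2010 has no effect on the deadline.
None of the other events listed affects the running of the period under the stated rules.

October 8, 2012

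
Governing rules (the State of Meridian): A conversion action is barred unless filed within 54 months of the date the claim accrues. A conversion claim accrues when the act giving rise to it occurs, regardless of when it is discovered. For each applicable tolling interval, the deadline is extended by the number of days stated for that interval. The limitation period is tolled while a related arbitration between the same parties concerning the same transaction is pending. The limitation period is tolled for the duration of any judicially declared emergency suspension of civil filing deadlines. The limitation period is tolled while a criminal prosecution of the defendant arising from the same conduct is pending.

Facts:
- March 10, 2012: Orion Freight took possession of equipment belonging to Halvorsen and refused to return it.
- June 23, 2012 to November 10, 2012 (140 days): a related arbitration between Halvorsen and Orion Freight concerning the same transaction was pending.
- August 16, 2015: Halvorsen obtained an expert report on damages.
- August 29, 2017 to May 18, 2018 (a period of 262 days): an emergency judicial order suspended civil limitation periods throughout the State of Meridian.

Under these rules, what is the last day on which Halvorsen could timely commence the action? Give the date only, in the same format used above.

January 28, 2017

The claim accrued on March 10, 2012, when the wrongful act occurred.
Adding the 54 months base period to March 10, 2012 gives a deadline of September 10, 2016, before any tolling.
Because the pending related arbitration ran from June 23, 2012 to November 10, 2012, the deadline is extended by 140 days to January 28, 2017.
The emergency suspension of filing deadlines starting August 29, 2017 came too late — the period had run on January 28, 2017 — and so does not extend the deadline.
The other events in the timeline have no effect on the limitation period under the stated rules.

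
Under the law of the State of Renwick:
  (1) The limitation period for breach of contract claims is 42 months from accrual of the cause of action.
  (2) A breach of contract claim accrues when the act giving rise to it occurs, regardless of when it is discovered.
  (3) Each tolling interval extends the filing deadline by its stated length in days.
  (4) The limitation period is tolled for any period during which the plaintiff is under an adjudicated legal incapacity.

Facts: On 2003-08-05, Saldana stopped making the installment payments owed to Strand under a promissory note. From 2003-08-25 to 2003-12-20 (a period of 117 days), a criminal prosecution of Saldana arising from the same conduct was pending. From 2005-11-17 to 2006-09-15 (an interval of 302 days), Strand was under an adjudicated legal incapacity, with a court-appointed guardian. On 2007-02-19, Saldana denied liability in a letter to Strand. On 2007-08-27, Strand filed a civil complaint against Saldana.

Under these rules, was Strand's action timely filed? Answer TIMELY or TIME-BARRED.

TIMELY

The claim accrued on 2003-08-05, when the wrongful act occurred.
42 months from 2003-08-05 is 2007-02-05.
The plaintiff's legal incapacity from 2005-11-17 to 2006-09-15 tolled the period for 302 days, extending the deadline to 2007-12-04.
Although a criminal prosecution ran from 2003-08-25 to 2003-12-20, the stated rules do not make that a tolling event, so it is disregarded.
None of the other events listed affects the running of the period under the stated rules.
Filing on 2007-08-27 beat the 2007-12-04 deadline — the action is timely.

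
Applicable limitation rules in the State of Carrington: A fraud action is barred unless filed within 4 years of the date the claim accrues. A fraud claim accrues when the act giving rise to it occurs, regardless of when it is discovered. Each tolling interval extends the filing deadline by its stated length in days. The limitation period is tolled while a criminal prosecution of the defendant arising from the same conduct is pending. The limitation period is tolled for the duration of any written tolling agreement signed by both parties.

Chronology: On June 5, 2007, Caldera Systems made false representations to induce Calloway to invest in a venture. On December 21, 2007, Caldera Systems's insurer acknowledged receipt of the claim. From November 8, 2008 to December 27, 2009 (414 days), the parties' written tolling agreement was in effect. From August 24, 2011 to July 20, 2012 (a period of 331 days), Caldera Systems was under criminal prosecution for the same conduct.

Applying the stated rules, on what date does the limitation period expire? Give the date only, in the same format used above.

June 19, 2013

The claim accrued on June 5, 2007, the date of the act.
Adding the 4 years base period to June 5, 2007 gives a deadline of June 5, 2011, before any tolling.
Because the written tolling agreement ran from November 8, 2008 to December 27, 2009, the deadline is extended by 414 days to July 23, 2012.
The pending criminal prosecution from August 24, 2011 to July 20, 2012 tolled the period for 331 days, extending the deadline to June 19, 2013.
Nothing else in the chronology tolls or restarts the period.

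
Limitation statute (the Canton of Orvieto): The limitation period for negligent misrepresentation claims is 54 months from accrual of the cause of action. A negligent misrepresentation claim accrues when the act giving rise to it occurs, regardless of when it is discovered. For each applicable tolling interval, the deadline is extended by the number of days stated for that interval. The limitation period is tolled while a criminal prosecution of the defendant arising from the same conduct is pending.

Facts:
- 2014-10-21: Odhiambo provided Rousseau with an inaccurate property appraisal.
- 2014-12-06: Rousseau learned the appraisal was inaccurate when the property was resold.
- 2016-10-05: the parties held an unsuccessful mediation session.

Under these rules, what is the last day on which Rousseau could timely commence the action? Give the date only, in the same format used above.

2019-04-21

The claim accrued on 2014-10-21, when the wrongful act occurred; under the stated occurrence rule the 2014-12-06 discovery does not delay accrual.
The untolled deadline — 54 months after 2014-10-21 — is 2019-04-21.
None of the other events listed affects the running of the period under the stated rules.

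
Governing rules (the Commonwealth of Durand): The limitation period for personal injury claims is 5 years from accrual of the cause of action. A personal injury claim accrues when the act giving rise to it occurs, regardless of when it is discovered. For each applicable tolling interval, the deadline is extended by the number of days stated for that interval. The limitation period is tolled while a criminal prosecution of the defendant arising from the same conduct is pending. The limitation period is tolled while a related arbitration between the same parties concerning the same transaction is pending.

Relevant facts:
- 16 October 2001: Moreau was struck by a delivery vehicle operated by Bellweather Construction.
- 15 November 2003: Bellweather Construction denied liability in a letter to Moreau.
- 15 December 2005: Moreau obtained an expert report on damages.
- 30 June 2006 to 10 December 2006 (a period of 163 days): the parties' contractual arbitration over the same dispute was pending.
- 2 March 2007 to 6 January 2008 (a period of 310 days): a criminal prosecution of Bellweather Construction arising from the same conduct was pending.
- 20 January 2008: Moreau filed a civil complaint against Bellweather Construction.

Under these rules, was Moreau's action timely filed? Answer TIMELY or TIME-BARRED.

TIMELY

The cause of action accrued on 16 October 2001, the date of the act.
Adding the 5 years base period to 16 October 2001 gives a deadline of 16 October 2006, before any tolling.
The period was tolled for 163 days by the pending related arbitration (30 June 2006 to 10 December 2006), pushing the deadline to 28 March 2007.
Because the pending criminal prosecution ran from 2 March 2007 to 6 January 2008, the deadline is extended by 310 days to 1 February 2008.
The other events in the timeline have no effect on the limitation period under the stated rules.
The 20 January 2008 filing precedes the 1 February 2008 deadline; the claim is timely.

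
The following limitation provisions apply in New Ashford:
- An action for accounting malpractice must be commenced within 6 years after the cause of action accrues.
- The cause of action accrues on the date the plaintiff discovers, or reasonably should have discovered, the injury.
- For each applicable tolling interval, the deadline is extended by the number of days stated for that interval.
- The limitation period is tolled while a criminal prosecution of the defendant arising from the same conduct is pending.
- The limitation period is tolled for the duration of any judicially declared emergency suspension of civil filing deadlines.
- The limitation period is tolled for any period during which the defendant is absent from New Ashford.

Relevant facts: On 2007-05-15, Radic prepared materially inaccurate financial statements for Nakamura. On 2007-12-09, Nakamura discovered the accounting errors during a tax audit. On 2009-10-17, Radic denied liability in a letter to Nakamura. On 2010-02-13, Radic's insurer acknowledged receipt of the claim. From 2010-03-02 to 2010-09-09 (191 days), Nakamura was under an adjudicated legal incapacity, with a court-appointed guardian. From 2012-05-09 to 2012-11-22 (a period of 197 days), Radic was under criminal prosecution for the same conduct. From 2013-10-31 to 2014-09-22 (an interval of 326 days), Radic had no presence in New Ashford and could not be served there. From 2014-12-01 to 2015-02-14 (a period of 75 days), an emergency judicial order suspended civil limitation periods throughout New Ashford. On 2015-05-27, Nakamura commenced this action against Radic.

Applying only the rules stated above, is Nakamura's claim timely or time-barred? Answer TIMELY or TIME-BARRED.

Accrual is tied to discovery, so the period began on 2007-12-09 rather than on 2007-05-15 when the act occurred.
The untolled deadline — 6 years after 2007-12-09 — is 2013-12-09.
Because the pending criminal prosecution ran from 2012-05-09 to 2012-11-22, the deadline is extended by 197 days to 2014-06-24.
The period was tolled for 326 days by the defendant's absence from the jurisdiction (2013-10-31 to 2014-09-22), pushing the deadline to 2015-05-16.
The period was tolled for 75 days by the emergency suspension of filing deadlines (2014-12-01 to 2015-02-14), pushing the deadline to 2015-07-30.
Although the plaintiff's incapacity ran from 2010-03-02 to 2010-09-09, the stated rules do not make that a tolling event, so it is disregarded.
None of the other events listed affects the running of the period under the stated rules.
The 2015-05-27 filing precedes the 2015-07-30 deadline; the claim is timely.

TIMELY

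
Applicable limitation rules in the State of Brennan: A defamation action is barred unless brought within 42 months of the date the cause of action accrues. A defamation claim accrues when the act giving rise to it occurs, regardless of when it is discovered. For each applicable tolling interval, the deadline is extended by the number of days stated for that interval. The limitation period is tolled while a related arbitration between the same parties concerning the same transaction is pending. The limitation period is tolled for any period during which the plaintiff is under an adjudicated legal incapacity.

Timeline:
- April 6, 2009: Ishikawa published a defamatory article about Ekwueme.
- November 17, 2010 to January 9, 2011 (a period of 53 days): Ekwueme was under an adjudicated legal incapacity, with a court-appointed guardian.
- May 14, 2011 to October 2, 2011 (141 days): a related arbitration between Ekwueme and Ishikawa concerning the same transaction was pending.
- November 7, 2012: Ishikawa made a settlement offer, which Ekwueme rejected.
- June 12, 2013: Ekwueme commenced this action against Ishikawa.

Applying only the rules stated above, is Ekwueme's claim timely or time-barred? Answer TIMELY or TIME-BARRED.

TIME-BARRED

The limitation period began to run on April 6, 2009.
The untolled deadline — 42 months after April 6, 2009 — is October 6, 2012.
The period was tolled for 53 days by the plaintiff's legal incapacity (November 17, 2010 to January 9, 2011), pushing the deadline to November 28, 2012.
The pending related arbitration from May 14, 2011 to October 2, 2011 tolled the period for 141 days, extending the deadline to April 18, 2013.
Nothing else in the chronology tolls or restarts the period.
Filing on June 12, 2013 missed the April 18, 2013 deadline — the action is time-barred.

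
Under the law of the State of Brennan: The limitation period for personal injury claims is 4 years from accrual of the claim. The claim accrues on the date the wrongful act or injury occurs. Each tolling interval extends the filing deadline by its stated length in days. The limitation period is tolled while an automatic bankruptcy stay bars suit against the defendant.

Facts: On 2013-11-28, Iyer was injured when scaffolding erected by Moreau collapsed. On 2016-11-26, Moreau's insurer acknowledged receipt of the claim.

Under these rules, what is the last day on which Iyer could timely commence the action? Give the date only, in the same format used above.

2017-11-28

The claim accrued on 2013-11-28, when the wrongful act occurred.
Adding the 4 years base period to 2013-11-28 gives a deadline of 2017-11-28, before any tolling.
The other events in the timeline have no effect on the limitation period under the stated rules.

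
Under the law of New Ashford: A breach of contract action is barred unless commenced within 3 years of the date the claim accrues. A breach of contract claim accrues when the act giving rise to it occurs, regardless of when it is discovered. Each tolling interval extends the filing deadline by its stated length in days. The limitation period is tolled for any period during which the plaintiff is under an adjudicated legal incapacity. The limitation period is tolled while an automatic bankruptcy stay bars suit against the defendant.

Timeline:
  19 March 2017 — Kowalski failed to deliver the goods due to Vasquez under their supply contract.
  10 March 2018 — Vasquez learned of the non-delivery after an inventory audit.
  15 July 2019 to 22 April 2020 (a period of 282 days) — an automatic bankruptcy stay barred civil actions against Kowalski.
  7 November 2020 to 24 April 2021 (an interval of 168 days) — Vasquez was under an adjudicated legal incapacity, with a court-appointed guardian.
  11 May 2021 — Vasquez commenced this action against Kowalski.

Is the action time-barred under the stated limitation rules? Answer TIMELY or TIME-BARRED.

TIMELY

The claim accrued on 19 March 2017, when the wrongful act occurred; under the stated occurrence rule the 10 March 2018 discovery does not delay accrual.
3 years from 19 March 2017 is 19 March 2020.
The automatic bankruptcy stay from 15 July 2019 to 22 April 2020 tolled the period for 282 days, extending the deadline to 26 December 2020.
The period was tolled for 168 days by the plaintiff's legal incapacity (7 November 2020 to 24 April 2021), pushing the deadline to 12 June 2021.
Vasquez filed on 11 May 2021, before the 12 June 2021 deadline, so the action is timely.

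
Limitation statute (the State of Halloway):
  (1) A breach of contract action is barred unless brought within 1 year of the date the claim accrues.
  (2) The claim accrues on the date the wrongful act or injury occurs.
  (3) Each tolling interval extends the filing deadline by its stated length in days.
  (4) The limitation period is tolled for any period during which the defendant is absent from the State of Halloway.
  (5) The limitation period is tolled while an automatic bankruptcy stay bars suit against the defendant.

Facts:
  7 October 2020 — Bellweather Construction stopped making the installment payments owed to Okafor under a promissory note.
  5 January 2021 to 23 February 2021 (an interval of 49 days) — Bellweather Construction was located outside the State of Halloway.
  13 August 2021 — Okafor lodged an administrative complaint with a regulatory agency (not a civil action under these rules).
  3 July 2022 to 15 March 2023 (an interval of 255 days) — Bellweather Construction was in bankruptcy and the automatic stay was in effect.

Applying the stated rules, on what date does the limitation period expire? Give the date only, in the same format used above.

25 November 2021

The claim accrued on 7 October 2020, when the wrongful act occurred.
The untolled deadline — 1 year after 7 October 2020 — is 7 October 2021.
The defendant's absence from the jurisdiction from 5 January 2021 to 23 February 2021 tolled the period for 49 days, extending the deadline to 25 November 2021.
By the time the automatic bankruptcy stay began on 3 July 2022, the limitation period had already expired on 25 November 2021; that interval cannot revive it.
None of the other events listed affects the running of the period under the stated rules.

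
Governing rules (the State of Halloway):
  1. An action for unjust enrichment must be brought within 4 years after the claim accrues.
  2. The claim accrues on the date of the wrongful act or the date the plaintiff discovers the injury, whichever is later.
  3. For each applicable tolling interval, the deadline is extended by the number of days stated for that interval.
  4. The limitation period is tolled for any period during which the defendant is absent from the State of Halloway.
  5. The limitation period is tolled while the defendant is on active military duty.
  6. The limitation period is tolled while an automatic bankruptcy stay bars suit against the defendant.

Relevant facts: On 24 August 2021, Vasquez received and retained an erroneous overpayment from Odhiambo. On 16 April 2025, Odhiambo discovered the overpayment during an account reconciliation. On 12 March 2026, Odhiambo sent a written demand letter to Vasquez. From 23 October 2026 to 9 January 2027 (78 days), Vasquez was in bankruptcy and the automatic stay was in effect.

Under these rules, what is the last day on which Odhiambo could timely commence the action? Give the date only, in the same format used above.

The claim accrued on 16 April 2025 — the later of the 24 August 2021 act and the 16 April 2025 discovery.
The untolled deadline — 4 years after 16 April 2025 — is 16 April 2029.
Because the automatic bankruptcy stay ran from 23 October 2026 to 9 January 2027, the deadline is extended by 78 days to 3 July 2029.
Nothing else in the chronology tolls or restarts the period.

3 July 2029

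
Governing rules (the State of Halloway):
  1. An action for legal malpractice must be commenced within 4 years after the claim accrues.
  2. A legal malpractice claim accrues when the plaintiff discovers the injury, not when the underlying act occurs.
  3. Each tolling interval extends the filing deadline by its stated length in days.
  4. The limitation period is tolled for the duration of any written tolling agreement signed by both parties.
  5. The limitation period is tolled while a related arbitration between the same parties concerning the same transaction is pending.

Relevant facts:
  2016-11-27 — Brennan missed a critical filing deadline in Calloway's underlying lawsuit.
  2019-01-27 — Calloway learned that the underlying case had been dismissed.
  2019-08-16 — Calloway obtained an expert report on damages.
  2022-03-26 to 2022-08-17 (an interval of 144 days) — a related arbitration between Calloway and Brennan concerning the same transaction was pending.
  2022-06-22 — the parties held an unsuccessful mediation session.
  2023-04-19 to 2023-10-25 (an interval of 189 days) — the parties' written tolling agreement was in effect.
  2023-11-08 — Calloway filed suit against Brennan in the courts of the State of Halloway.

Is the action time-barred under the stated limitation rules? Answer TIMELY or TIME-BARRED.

Under the discovery rule, the claim accrued on 2019-01-27, when Calloway discovered the injury — not on the 2016-11-27 date of the underlying act.
The untolled deadline — 4 years after 2019-01-27 — is 2023-01-27.
Because the pending related arbitration ran from 2022-03-26 to 2022-08-17, the deadline is extended by 144 days to 2023-06-20.
The written tolling agreement from 2023-04-19 to 2023-10-25 tolled the period for 189 days, extending the deadline to 2023-12-26.
None of the other events listed affects the running of the period under the stated rules.
Calloway filed on 2023-11-08, before the 2023-12-26 deadline, so the action is timely.

TIMELY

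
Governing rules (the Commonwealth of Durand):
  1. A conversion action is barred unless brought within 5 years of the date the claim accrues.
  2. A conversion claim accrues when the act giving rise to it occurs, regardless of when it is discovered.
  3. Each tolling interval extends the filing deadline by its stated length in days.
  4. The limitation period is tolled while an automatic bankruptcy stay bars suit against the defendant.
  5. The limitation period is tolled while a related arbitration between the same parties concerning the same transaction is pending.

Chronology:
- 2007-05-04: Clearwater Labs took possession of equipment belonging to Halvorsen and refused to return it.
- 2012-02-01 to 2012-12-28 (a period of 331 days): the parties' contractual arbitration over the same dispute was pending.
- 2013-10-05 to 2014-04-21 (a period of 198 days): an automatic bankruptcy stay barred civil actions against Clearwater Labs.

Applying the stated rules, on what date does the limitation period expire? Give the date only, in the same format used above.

The limitation period began to run on 2007-05-04.
5 years from 2007-05-04 is 2012-05-04.
The pending related arbitration from 2012-02-01 to 2012-12-28 tolled the period for 331 days, extending the deadline to 2013-03-31.
The automatic bankruptcy stay from 2013-10-05 to 2014-04-21 began after the period had already run on 2013-03-31, so it has no tolling effect.

2013-03-31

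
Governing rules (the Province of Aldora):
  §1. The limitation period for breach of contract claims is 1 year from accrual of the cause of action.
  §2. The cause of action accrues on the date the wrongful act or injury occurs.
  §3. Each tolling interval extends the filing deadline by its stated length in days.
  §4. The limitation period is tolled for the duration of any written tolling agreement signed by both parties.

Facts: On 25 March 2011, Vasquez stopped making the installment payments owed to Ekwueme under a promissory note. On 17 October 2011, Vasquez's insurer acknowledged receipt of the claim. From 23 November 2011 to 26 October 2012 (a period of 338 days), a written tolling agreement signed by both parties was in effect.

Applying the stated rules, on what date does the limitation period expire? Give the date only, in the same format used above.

26 February 2013

The limitation period began to run on 25 March 2011.
Adding the 1 year base period to 25 March 2011 gives a deadline of 25 March 2012, before any tolling.
The period was tolled for 338 days by the written tolling agreement (23 November 2011 to 26 October 2012), pushing the deadline to 26 February 2013.
The other events in the timeline have no effect on the limitation period under the stated rules.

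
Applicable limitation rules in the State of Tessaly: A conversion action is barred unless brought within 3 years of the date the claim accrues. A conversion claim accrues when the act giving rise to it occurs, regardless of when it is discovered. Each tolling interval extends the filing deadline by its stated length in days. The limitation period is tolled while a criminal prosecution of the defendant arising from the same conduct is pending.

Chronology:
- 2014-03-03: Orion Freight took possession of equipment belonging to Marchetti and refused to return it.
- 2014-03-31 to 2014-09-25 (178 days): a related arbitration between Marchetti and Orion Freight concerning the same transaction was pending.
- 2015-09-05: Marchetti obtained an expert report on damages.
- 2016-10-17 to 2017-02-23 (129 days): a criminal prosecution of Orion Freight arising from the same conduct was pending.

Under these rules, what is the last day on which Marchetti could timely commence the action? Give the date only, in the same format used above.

The claim accrued on 2014-03-03, when the wrongful act occurred.
Adding the 3 years base period to 2014-03-03 gives a deadline of 2017-03-03, before any tolling.
The period was tolled for 129 days by the pending criminal prosecution (2016-10-17 to 2017-02-23), pushing the deadline to 2017-07-10.
No stated provision tolls the period for a pending arbitration, so the interval from 2014-03-31 to 2014-09-25 has no effect on the deadline.
None of the other events listed affects the running of the period under the stated rules.

2017-07-10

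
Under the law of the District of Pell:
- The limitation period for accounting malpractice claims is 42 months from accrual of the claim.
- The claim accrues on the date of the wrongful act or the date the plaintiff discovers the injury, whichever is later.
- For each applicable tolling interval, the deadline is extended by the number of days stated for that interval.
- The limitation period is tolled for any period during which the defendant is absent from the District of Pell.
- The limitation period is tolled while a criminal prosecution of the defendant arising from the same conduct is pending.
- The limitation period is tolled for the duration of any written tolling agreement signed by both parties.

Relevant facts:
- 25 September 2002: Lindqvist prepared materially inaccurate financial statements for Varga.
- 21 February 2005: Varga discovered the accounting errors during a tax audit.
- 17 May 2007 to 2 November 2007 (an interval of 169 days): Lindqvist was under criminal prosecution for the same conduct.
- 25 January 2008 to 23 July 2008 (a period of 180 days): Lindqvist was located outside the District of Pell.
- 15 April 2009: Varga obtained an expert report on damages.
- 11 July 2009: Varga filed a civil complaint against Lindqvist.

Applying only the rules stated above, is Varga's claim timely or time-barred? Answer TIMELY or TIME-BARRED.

Taking the later of the act (25 September 2002) and discovery (21 February 2005), the claim accrued on 21 February 2005.
42 months from 21 February 2005 is 21 August 2008.
The pending criminal prosecution from 17 May 2007 to 2 November 2007 tolled the period for 169 days, extending the deadline to 6 February 2009.
The period was tolled for 180 days by the defendant's absence from the jurisdiction (25 January 2008 to 23 July 2008), pushing the deadline to 5 August 2009.
The other events in the timeline have no effect on the limitation period under the stated rules.
Varga filed on 11 July 2009, before the 5 August 2009 deadline, so the action is timely.

TIMELY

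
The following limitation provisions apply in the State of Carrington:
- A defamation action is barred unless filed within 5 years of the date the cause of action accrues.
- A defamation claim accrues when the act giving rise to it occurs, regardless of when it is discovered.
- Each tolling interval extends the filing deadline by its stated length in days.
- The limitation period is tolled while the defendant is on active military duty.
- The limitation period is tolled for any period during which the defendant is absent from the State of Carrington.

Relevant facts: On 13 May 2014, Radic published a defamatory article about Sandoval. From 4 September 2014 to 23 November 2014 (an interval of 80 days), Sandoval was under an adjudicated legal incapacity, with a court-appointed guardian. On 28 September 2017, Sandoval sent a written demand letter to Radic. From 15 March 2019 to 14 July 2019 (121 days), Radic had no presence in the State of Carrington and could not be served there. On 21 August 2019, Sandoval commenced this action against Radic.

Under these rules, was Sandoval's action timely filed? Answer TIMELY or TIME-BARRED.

The cause of action accrued on 13 May 2014, the date of the act.
The untolled deadline — 5 years after 13 May 2014 — is 13 May 2019.
The defendant's absence from the jurisdiction from 15 March 2019 to 14 July 2019 tolled the period for 121 days, extending the deadline to 11 September 2019.
No stated provision tolls the period for the plaintiff's incapacity, so the interval from 4 September 2014 to 23 November 2014 has no effect on the deadline.
None of the other events listed affects the running of the period under the stated rules.
Sandoval filed on 21 August 2019, before the 11 September 2019 deadline, so the action is timely.

TIMELY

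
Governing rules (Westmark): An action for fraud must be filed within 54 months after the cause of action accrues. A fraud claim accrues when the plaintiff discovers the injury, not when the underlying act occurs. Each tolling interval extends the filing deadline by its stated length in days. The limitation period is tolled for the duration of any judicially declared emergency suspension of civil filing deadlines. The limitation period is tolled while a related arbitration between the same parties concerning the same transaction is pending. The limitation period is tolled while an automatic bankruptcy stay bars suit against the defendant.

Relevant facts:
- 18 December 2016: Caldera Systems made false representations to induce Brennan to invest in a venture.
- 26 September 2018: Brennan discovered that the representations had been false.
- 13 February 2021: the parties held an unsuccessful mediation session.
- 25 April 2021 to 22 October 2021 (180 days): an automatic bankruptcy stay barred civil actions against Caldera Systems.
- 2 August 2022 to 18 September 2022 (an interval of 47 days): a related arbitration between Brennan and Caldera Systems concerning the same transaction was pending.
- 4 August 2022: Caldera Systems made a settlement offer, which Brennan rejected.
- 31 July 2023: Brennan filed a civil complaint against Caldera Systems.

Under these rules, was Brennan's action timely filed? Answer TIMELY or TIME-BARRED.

TIMELY

Under the discovery rule, the claim accrued on 26 September 2018, when Brennan discovered the injury — not on the 18 December 2016 date of the underlying act.
Adding the 54 months base period to 26 September 2018 gives a deadline of 26 March 2023, before any tolling.
The period was tolled for 180 days by the automatic bankruptcy stay (25 April 2021 to 22 October 2021), pushing the deadline to 22 September 2023.
The pending related arbitration from 2 August 2022 to 18 September 2022 tolled the period for 47 days, extending the deadline to 8 November 2023.
The other events in the timeline have no effect on the limitation period under the stated rules.
Filing on 31 July 2023 beat the 8 November 2023 deadline — the action is timely.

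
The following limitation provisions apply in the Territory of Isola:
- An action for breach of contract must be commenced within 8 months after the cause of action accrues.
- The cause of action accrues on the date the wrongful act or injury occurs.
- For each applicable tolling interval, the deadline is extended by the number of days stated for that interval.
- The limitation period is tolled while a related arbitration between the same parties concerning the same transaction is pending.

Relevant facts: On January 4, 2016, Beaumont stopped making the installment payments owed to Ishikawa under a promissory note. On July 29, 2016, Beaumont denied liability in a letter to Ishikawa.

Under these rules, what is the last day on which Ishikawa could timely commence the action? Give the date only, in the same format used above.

The cause of action accrued on January 4, 2016, the date of the act.
The untolled deadline — 8 months after January 4, 2016 — is September 4, 2016.
Nothing else in the chronology tolls or restarts the period.

September 4, 2016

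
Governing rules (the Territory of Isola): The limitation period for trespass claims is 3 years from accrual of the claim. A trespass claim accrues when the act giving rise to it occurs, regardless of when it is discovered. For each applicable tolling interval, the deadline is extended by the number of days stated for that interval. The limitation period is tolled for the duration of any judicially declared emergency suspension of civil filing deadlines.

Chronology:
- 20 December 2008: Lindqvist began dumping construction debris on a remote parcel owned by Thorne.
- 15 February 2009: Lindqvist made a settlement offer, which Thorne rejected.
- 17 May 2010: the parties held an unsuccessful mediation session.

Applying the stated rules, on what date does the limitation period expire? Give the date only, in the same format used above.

The claim accrued on 20 December 2008, when the wrongful act occurred.
The untolled deadline — 3 years after 20 December 2008 — is 20 December 2011.
The other events in the timeline have no effect on the limitation period under the stated rules.

20 December 2011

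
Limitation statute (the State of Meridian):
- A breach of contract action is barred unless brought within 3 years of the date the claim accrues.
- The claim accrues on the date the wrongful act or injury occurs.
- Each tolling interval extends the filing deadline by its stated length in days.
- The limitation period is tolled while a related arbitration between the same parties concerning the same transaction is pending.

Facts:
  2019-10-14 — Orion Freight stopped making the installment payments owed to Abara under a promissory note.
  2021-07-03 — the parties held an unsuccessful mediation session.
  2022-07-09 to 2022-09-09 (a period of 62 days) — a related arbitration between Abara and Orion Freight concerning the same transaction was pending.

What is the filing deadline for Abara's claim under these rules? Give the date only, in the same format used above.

2022-12-15

The claim accrued on 2019-10-14, the date of the act.
The untolled deadline — 3 years after 2019-10-14 — is 2022-10-14.
Because the pending related arbitration ran from 2022-07-09 to 2022-09-09, the deadline is extended by 62 days to 2022-12-15.
Nothing else in the chronology tolls or restarts the period.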